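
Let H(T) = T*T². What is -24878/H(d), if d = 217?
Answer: -3554/1459759 ≈ -0.0024346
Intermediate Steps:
H(T) = T³
-24878/H(d) = -24878/(217³) = -24878/10218313 = -24878*1/10218313 = -3554/1459759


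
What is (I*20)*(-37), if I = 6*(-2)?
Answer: 8880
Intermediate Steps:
I = -12
(I*20)*(-37) = -12*20*(-37) = -240*(-37) = 8880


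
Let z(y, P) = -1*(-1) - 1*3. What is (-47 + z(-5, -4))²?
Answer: 2401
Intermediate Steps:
z(y, P) = -2 (z(y, P) = 1 - 3 = -2)
(-47 + z(-5, -4))² = (-47 - 2)² = (-49)² = 2401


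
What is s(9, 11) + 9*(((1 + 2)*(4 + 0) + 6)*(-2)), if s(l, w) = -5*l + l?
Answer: -360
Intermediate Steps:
s(l, w) = -4*l
s(9, 11) + 9*(((1 + 2)*(4 + 0) + 6)*(-2)) = -4*9 + 9*(((1 + 2)*(4 + 0) + 6)*(-2)) = -36 + 9*((3*4 + 6)*(-2)) = -36 + 9*((12 + 6)*(-2)) = -36 + 9*(18*(-2)) = -36 + 9*(-36) = -36 - 324 = -360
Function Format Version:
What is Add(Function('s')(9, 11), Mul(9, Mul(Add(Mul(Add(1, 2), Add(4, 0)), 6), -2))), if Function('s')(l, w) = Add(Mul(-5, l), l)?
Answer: -360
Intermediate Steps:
Function('s')(l, w) = Mul(-4, l)
Add(Function('s')(9, 11), Mul(9, Mul(Add(Mul(Add(1, 2), Add(4, 0)), 6), -2))) = Add(Mul(-4, 9), Mul(9, Mul(Add(Mul(Add(1, 2), Add(4, 0)), 6), -2))) = Add(-36, Mul(9, Mul(Add(Mul(3, 4), 6), -2))) = Add(-36, Mul(9, Mul(Add(12, 6), -2))) = Add(-36, Mul(9, Mul(18, -2))) = Add(-36, Mul(9, -36)) = Add(-36, -324) = -360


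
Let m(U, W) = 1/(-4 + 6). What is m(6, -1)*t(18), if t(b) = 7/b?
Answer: 7/36 ≈ 0.19444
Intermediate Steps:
m(U, W) = ½ (m(U, W) = 1/2 = ½)
m(6, -1)*t(18) = (7/18)/2 = (7*(1/18))/2 = (½)*(7/18) = 7/36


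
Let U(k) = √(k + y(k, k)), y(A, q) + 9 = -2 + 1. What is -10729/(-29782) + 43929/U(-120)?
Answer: 10729/29782 - 43929*I*√130/130 ≈ 0.36025 - 3852.8*I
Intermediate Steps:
y(A, q) = -10 (y(A, q) = -9 + (-2 + 1) = -9 - 1 = -10)
U(k) = √(-10 + k) (U(k) = √(k - 10) = √(-10 + k))
-10729/(-29782) + 43929/U(-120) = -10729/(-29782) + 43929/(√(-10 - 120)) = -10729*(-1/29782) + 43929/(√(-130)) = 10729/29782 + 43929/((I*√130)) = 10729/29782 + 43929*(-I*√130/130) = 10729/29782 - 43929*I*√130/130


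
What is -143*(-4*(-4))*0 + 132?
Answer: 132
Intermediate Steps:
-143*(-4*(-4))*0 + 132 = -2288*0 + 132 = -143*0 + 132 = 0 + 132 = 132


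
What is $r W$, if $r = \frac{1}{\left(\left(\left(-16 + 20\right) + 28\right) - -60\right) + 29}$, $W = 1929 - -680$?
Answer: $\frac{2609}{121} \approx 21.562$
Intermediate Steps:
$W = 2609$ ($W = 1929 + 680 = 2609$)
$r = \frac{1}{121}$ ($r = \frac{1}{\left(\left(4 + 28\right) + 60\right) + 29} = \frac{1}{\left(32 + 60\right) + 29} = \frac{1}{92 + 29} = \frac{1}{121} \approx 0.0082645$)
$r W = \frac{1}{121} \cdot 2609 = \frac{2609}{121}$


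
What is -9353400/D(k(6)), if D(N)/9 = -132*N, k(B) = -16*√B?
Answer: -389725*√6/4752 ≈ -200.89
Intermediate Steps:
D(N) = -1188*N (D(N) = 9*(-132*N) = -1188*N)
-9353400/D(k(6)) = -9353400*√6/114048 = -389725*√6/4752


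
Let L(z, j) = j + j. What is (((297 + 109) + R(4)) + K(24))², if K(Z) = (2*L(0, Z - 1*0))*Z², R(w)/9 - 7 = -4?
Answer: 3105721441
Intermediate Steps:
R(w) = 27 (R(w) = 63 + 9*(-4) = 63 - 36 = 27)
L(z, j) = 2*j
K(Z) = 4*Z³ (K(Z) = (2*(2*(Z - 1*0)))*Z² = (2*(2*(Z + 0)))*Z² = (2*(2*Z))*Z² = (4*Z)*Z² = 4*Z³)
(((297 + 109) + R(4)) + K(24))² = (((297 + 109) + 27) + 4*24³)² = ((406 + 27) + 4*13824)² = (433 + 55296)² = 55729² = 3105721441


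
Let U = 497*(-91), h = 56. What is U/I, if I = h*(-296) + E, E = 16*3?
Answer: 45227/16528 ≈ 2.7364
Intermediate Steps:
U = -45227
E = 48
I = -16528 (I = 56*(-296) + 48 = -16576 + 48 = -16528)
U/I = -45227/(-16528) = -45227*(-1/16528) = 45227/16528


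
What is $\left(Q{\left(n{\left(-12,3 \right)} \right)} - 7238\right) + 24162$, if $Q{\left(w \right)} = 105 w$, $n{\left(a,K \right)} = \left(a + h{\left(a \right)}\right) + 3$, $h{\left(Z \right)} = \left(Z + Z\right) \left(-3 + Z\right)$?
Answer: $53779$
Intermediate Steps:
$h{\left(Z \right)} = 2 Z \left(-3 + Z\right)$
$n{\left(a,K \right)} = 3 + a + 2 a \left(-3 + a\right)$ ($n{\left(a,K \right)} = \left(a + 2 a \left(-3 + a\right)\right) + 3 = 3 + a + 2 a \left(-3 + a\right)$)
$\left(Q{\left(n{\left(-12,3 \right)} \right)} - 7238\right) + 24162 = \left(105 \left(3 - 12 + 2 \left(-12\right) \left(-3 - 12\right)\right) - 7238\right) + 24162 = \left(105 \left(3 - 12 + 2 \left(-12\right) \left(-15\right)\right) - 7238\right) + 24162 = \left(105 \left(3 - 12 + 360\right) - 7238\right) + 24162 = \left(105 \cdot 351 - 7238\right) + 24162 = \left(36855 - 7238\right) + 24162 = 29617 + 24162 = 53779$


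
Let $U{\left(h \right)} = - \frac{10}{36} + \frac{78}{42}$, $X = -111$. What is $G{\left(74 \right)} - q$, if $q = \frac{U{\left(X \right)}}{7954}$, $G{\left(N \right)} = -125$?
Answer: $- \frac{125275699}{1002204} \approx -125.0$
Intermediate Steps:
$U{\left(h \right)} = \frac{199}{126}$ ($U{\left(h \right)} = \left(-10\right) \frac{1}{36} + 78 \cdot \frac{1}{42} = - \frac{5}{18} + \frac{13}{7} = \frac{199}{126}$)
$q = \frac{199}{1002204}$ ($q = \frac{199}{126 \cdot 7954} = \frac{199}{126} \cdot \frac{1}{7954} = \frac{199}{1002204} \approx 0.00019856$)
$G{\left(74 \right)} - q = -125 - \frac{199}{1002204} = - \frac{125275699}{1002204}$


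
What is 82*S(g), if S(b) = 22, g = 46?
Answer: 1804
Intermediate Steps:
82*S(g) = 82*22 = 1804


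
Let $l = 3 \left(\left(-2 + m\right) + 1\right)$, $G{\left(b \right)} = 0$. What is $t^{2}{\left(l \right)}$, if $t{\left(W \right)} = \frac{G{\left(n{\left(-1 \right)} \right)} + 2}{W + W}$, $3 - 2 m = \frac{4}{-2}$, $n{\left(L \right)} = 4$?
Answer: $\frac{4}{81} \approx 0.049383$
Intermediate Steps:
$m = \frac{5}{2}$ ($m = \frac{3}{2} - \frac{4 \frac{1}{-2}}{2} = \frac{3}{2} - \frac{4 \left(- \frac{1}{2}\right)}{2} = \frac{3}{2} - -1 = \frac{3}{2} + 1 = \frac{5}{2} \approx 2.5$)
$l = \frac{9}{2}$ ($l = 3 \left(\left(-2 + \frac{5}{2}\right) + 1\right) = 3 \left(\frac{1}{2} + 1\right) = 3 \cdot \frac{3}{2} = \frac{9}{2} \approx 4.5$)
$t{\left(W \right)} = \frac{1}{W}$ ($t{\left(W \right)} = \frac{0 + 2}{W + W} = \frac{2}{2 W} = 2 \frac{1}{2 W} = \frac{1}{W}$)
$t^{2}{\left(l \right)} = \left(\frac{1}{\frac{9}{2}}\right)^{2} = \left(\frac{2}{9}\right)^{2} = \frac{4}{81}$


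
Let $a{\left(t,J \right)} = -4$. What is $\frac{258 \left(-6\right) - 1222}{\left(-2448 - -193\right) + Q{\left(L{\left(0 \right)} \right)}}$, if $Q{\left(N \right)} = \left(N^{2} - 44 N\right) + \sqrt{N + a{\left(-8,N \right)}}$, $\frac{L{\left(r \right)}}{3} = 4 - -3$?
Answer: $\frac{7584260}{7496627} + \frac{2770 \sqrt{17}}{7496627} \approx 1.0132$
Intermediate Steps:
$L{\left(r \right)} = 21$ ($L{\left(r \right)} = 3 \left(4 - -3\right) = 3 \left(4 + 3\right) = 3 \cdot 7 = 21$)
$Q{\left(N \right)} = N^{2} + \sqrt{-4 + N} - 44 N$ ($Q{\left(N \right)} = \left(N^{2} - 44 N\right) + \sqrt{N - 4} = \left(N^{2} - 44 N\right) + \sqrt{-4 + N} = N^{2} + \sqrt{-4 + N} - 44 N$)
$\frac{258 \left(-6\right) - 1222}{\left(-2448 - -193\right) + Q{\left(L{\left(0 \right)} \right)}} = \frac{258 \left(-6\right) - 1222}{\left(-2448 - -193\right) + \left(21^{2} + \sqrt{-4 + 21} - 924\right)} = \frac{-1548 - 1222}{\left(-2448 + 193\right) + \left(441 + \sqrt{17} - 924\right)} = - \frac{2770}{-2255 - \left(483 - \sqrt{17}\right)} = - \frac{2770}{-2738 + \sqrt{17}}$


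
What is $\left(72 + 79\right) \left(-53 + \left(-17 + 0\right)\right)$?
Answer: $-10570$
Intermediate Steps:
$\left(72 + 79\right) \left(-53 + \left(-17 + 0\right)\right) = 151 \left(-53 - 17\right) = 151 \left(-70\right) = -10570$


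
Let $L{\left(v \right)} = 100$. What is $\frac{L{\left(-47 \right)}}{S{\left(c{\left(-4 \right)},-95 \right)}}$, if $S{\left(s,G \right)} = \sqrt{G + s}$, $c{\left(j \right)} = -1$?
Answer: $- \frac{25 i \sqrt{6}}{6} \approx - 10.206 i$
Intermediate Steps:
$\frac{L{\left(-47 \right)}}{S{\left(c{\left(-4 \right)},-95 \right)}} = \frac{100}{\sqrt{-95 - 1}} = \frac{100}{\sqrt{-96}} = \frac{100}{4 i \sqrt{6}} = 100 \left(- \frac{i \sqrt{6}}{24}\right) = - \frac{25 i \sqrt{6}}{6}$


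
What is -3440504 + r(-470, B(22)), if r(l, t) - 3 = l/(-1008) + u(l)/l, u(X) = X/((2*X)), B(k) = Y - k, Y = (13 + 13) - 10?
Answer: -407492883341/118440 ≈ -3.4405e+6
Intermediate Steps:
Y = 16 (Y = 26 - 10 = 16)
B(k) = 16 - k
u(X) = ½ (u(X) = X*(1/(2*X)) = ½)
r(l, t) = 3 + 1/(2*l) - l/1008 (r(l, t) = 3 + (l/(-1008) + 1/(2*l)) = 3 + (l*(-1/1008) + 1/(2*l)) = 3 + (-l/1008 + 1/(2*l)) = 3 + (1/(2*l) - l/1008) = 3 + 1/(2*l) - l/1008)
-3440504 + r(-470, B(22)) = -3440504 + (1/1008)*(504 - 470*(3024 - 1*(-470)))/(-470) = -3440504 + (1/1008)*(-1/470)*(504 - 470*(3024 + 470)) = -3440504 + (1/1008)*(-1/470)*(504 - 470*3494) = -3440504 + (1/1008)*(-1/470)*(504 - 1642180) = -3440504 + (1/1008)*(-1/470)*(-1641676) = -3440504 + 410419/118440 = -407492883341/118440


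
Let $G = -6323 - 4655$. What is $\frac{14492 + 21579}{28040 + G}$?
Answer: $\frac{36071}{17062} \approx 2.1141$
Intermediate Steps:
$G = -10978$ ($G = -6323 - 4655 = -10978$)
$\frac{14492 + 21579}{28040 + G} = \frac{14492 + 21579}{28040 - 10978} = \frac{36071}{17062}$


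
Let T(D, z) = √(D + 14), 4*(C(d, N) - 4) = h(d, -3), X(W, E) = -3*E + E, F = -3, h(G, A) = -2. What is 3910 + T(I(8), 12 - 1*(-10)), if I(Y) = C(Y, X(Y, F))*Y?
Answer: 3910 + √42 ≈ 3916.5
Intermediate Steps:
X(W, E) = -2*E
C(d, N) = 7/2 (C(d, N) = 4 + (¼)*(-2) = 4 - ½ = 7/2)
I(Y) = 7*Y/2
T(D, z) = √(14 + D)
3910 + T(I(8), 12 - 1*(-10)) = 3910 + √(14 + (7/2)*8) = 3910 + √(14 + 28) = 3910 + √42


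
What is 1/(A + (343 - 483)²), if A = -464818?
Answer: -1/445218 ≈ -2.2461e-6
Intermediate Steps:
1/(A + (343 - 483)²) = 1/(-464818 + (343 - 483)²) = 1/(-464818 + (-140)²) = 1/(-464818 + 19600) = 1/(-445218) = -1/445218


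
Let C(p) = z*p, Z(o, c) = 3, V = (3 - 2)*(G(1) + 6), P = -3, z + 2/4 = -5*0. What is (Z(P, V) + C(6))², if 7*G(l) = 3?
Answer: 0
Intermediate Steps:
z = -½ (z = -½ - 5*0 = -½ + 0 = -½ ≈ -0.50000)
G(l) = 3/7 (G(l) = (⅐)*3 = 3/7)
V = 45/7 (V = (3 - 2)*(3/7 + 6) = 1*(45/7) = 45/7 ≈ 6.4286)
C(p) = -p/2
(Z(P, V) + C(6))² = (3 - ½*6)² = (3 - 3)² = 0² = 0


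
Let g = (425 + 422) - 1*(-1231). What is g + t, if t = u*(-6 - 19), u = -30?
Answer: 2828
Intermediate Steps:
t = 750 (t = -30*(-6 - 19) = -30*(-25) = 750)
g = 2078 (g = 847 + 1231 = 2078)
g + t = 2078 + 750 = 2828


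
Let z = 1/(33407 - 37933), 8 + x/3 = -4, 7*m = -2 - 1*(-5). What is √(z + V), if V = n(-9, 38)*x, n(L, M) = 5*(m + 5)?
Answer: I*√980806508654/31682 ≈ 31.259*I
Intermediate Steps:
m = 3/7 (m = (-2 - 1*(-5))/7 = (-2 + 5)/7 = (⅐)*3 = 3/7 ≈ 0.42857)
x = -36 (x = -24 + 3*(-4) = -24 - 12 = -36)
z = -1/4526 (z = 1/(-4526) = -1/4526 ≈ -0.00022095)
n(L, M) = 190/7 (n(L, M) = 5*(3/7 + 5) = 5*(38/7) = 190/7)
V = -6840/7 (V = (190/7)*(-36) = -6840/7 ≈ -977.14)
√(z + V) = √(-1/4526 - 6840/7) = √(-30957847/31682) = I*√980806508654/31682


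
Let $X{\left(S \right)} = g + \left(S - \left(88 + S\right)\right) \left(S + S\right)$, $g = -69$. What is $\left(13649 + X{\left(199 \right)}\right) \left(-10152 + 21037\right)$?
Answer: $-233417940$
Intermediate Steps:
$X{\left(S \right)} = -69 - 176 S$ ($X{\left(S \right)} = -69 + \left(S - \left(88 + S\right)\right) \left(S + S\right) = -69 - 88 \cdot 2 S = -69 - 176 S$)
$\left(13649 + X{\left(199 \right)}\right) \left(-10152 + 21037\right) = \left(13649 - 35093\right) \left(-10152 + 21037\right) = \left(13649 - 35093\right) 10885 = \left(-21444\right) 10885 = -233417940$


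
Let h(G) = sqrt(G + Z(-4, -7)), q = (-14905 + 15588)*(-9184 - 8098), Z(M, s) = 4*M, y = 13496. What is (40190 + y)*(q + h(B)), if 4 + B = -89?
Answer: -633688391716 + 53686*I*sqrt(109) ≈ -6.3369e+11 + 5.605e+5*I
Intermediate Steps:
B = -93 (B = -4 - 89 = -93)
q = -11803606 (q = 683*(-17282) = -11803606)
h(G) = sqrt(-16 + G) (h(G) = sqrt(G + 4*(-4)) = sqrt(G - 16) = sqrt(-16 + G))
(40190 + y)*(q + h(B)) = (40190 + 13496)*(-11803606 + sqrt(-16 - 93)) = 53686*(-11803606 + sqrt(-109)) = 53686*(-11803606 + I*sqrt(109)) = -633688391716 + 53686*I*sqrt(109)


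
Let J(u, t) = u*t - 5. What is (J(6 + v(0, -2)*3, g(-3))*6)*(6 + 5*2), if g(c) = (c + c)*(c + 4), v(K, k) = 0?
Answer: -3936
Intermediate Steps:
g(c) = 2*c*(4 + c) (g(c) = (2*c)*(4 + c) = 2*c*(4 + c))
J(u, t) = -5 + t*u (J(u, t) = t*u - 5 = -5 + t*u)
(J(6 + v(0, -2)*3, g(-3))*6)*(6 + 5*2) = ((-5 + (2*(-3)*(4 - 3))*(6 + 0*3))*6)*(6 + 5*2) = ((-5 + (2*(-3)*1)*(6 + 0))*6)*(6 + 10) = ((-5 - 6*6)*6)*16 = ((-5 - 36)*6)*16 = -41*6*16 = -246*16 = -3936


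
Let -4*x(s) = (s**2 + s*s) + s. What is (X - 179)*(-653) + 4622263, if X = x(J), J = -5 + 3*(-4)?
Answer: 19322933/4 ≈ 4.8307e+6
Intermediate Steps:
J = -17 (J = -5 - 12 = -17)
x(s) = -s**2/2 - s/4 (x(s) = -((s**2 + s*s) + s)/4 = -((s**2 + s**2) + s)/4 = -(2*s**2 + s)/4 = -(s + 2*s**2)/4 = -s**2/2 - s/4)
X = -561/4 (X = -1/4*(-17)*(1 + 2*(-17)) = -1/4*(-17)*(1 - 34) = -1/4*(-17)*(-33) = -561/4 ≈ -140.25)
(X - 179)*(-653) + 4622263 = (-561/4 - 179)*(-653) + 4622263 = -1277/4*(-653) + 4622263 = 833881/4 + 4622263 = 19322933/4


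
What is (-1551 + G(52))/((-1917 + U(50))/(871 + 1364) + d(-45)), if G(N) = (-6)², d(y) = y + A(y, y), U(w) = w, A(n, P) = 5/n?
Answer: 10158075/308071 ≈ 32.973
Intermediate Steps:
d(y) = y + 5/y
G(N) = 36
(-1551 + G(52))/((-1917 + U(50))/(871 + 1364) + d(-45)) = (-1551 + 36)/((-1917 + 50)/(871 + 1364) + (-45 + 5/(-45))) = -1515/(-1867/2235 + (-45 + 5*(-1/45))) = -1515/(-1867*1/2235 + (-45 - ⅑)) = -1515/(-1867/2235 - 406/9) = -1515/(-308071/6705) = -1515*(-6705/308071) = 10158075/308071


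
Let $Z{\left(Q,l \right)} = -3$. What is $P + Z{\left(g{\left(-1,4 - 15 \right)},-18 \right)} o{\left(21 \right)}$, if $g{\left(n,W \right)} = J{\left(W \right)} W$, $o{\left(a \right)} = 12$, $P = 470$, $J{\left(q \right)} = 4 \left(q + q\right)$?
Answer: $434$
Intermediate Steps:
$J{\left(q \right)} = 8 q$ ($J{\left(q \right)} = 4 \cdot 2 q = 8 q$)
$g{\left(n,W \right)} = 8 W^{2}$ ($g{\left(n,W \right)} = 8 W W = 8 W^{2}$)
$P + Z{\left(g{\left(-1,4 - 15 \right)},-18 \right)} o{\left(21 \right)} = 470 - 36 = 434$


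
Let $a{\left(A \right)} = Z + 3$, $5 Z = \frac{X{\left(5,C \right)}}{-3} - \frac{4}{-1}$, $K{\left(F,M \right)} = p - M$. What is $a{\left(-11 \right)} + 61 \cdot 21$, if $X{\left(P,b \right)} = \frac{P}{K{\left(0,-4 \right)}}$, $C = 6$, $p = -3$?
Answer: $\frac{19267}{15} \approx 1284.5$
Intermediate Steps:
$K{\left(F,M \right)} = -3 - M$
$X{\left(P,b \right)} = P$ ($X{\left(P,b \right)} = \frac{P}{-3 - -4} = \frac{P}{-3 + 4} = \frac{P}{1} = P 1 = P$)
$Z = \frac{7}{15}$ ($Z = \frac{\frac{5}{-3} - \frac{4}{-1}}{5} = \frac{5 \left(- \frac{1}{3}\right) - -4}{5} = \frac{- \frac{5}{3} + 4}{5} = \frac{1}{5} \cdot \frac{7}{3} = \frac{7}{15} \approx 0.46667$)
$a{\left(A \right)} = \frac{52}{15}$ ($a{\left(A \right)} = \frac{7}{15} + 3 = \frac{52}{15}$)
$a{\left(-11 \right)} + 61 \cdot 21 = \frac{52}{15} + 61 \cdot 21 = \frac{52}{15} + 1281 = \frac{19267}{15}$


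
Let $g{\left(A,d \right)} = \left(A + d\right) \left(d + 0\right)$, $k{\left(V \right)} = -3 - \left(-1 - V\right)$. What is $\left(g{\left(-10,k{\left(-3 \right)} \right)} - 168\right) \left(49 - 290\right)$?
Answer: $22413$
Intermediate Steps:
$k{\left(V \right)} = -2 + V$ ($k{\left(V \right)} = -3 + \left(1 + V\right) = -2 + V$)
$g{\left(A,d \right)} = d \left(A + d\right)$ ($g{\left(A,d \right)} = \left(A + d\right) d = d \left(A + d\right)$)
$\left(g{\left(-10,k{\left(-3 \right)} \right)} - 168\right) \left(49 - 290\right) = \left(\left(-2 - 3\right) \left(-10 - 5\right) - 168\right) \left(49 - 290\right) = \left(- 5 \left(-10 - 5\right) - 168\right) \left(-241\right) = \left(\left(-5\right) \left(-15\right) - 168\right) \left(-241\right) = \left(75 - 168\right) \left(-241\right) = \left(-93\right) \left(-241\right) = 22413$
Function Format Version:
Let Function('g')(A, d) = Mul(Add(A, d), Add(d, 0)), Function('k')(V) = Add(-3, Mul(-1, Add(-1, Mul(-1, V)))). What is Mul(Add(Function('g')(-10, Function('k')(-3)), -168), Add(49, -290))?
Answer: 22413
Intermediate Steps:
Function('k')(V) = Add(-2, V) (Function('k')(V) = Add(-3, Add(1, V)) = Add(-2, V))
Function('g')(A, d) = Mul(d, Add(A, d)) (Function('g')(A, d) = Mul(Add(A, d), d) = Mul(d, Add(A, d)))
Mul(Add(Function('g')(-10, Function('k')(-3)), -168), Add(49, -290)) = Mul(Add(Mul(Add(-2, -3), Add(-10, Add(-2, -3))), -168), Add(49, -290)) = Mul(Add(Mul(-5, Add(-10, -5)), -168), -241) = Mul(Add(Mul(-5, -15), -168), -241) = Mul(Add(75, -168), -241) = Mul(-93, -241) = 22413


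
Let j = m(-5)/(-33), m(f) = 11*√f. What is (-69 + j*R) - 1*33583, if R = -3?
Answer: -33652 + I*√5 ≈ -33652.0 + 2.2361*I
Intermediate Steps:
j = -I*√5/3 (j = (11*√(-5))/(-33) = (11*(I*√5))*(-1/33) = (11*I*√5)*(-1/33) = -I*√5/3 ≈ -0.74536*I)
(-69 + j*R) - 1*33583 = (-69 - I*√5/3*(-3)) - 1*33583 = (-69 + I*√5) - 33583 = -33652 + I*√5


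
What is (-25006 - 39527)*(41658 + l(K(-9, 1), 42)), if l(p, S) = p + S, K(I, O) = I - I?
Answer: -2691026100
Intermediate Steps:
K(I, O) = 0
l(p, S) = S + p
(-25006 - 39527)*(41658 + l(K(-9, 1), 42)) = (-25006 - 39527)*(41658 + (42 + 0)) = -64533*(41658 + 42) = -64533*41700 = -2691026100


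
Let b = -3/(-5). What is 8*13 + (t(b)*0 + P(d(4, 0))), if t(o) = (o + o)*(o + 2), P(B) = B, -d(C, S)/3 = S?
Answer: 104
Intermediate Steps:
d(C, S) = -3*S
b = ⅗ (b = -3*(-⅕) = ⅗ ≈ 0.60000)
t(o) = 2*o*(2 + o) (t(o) = (2*o)*(2 + o) = 2*o*(2 + o))
8*13 + (t(b)*0 + P(d(4, 0))) = 8*13 + ((2*(⅗)*(2 + ⅗))*0 - 3*0) = 104 + ((2*(⅗)*(13/5))*0 + 0) = 104 + ((78/25)*0 + 0) = 104 + (0 + 0) = 104 + 0 = 104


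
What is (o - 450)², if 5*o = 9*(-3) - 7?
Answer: 5216656/25 ≈ 2.0867e+5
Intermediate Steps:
o = -34/5 (o = (9*(-3) - 7)/5 = (-27 - 7)/5 = (⅕)*(-34) = -34/5 ≈ -6.8000)
(o - 450)² = (-34/5 - 450)² = (-2284/5)² = 5216656/25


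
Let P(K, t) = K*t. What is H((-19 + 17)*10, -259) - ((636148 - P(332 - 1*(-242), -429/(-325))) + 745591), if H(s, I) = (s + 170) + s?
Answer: -34521283/25 ≈ -1.3809e+6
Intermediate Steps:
H(s, I) = 170 + 2*s (H(s, I) = (170 + s) + s = 170 + 2*s)
H((-19 + 17)*10, -259) - ((636148 - P(332 - 1*(-242), -429/(-325))) + 745591) = (170 + 2*((-19 + 17)*10)) - ((636148 - (332 - 1*(-242))*(-429/(-325))) + 745591) = (170 + 2*(-2*10)) - ((636148 - (332 + 242)*(-429*(-1/325))) + 745591) = (170 + 2*(-20)) - ((636148 - 574*33/25) + 745591) = (170 - 40) - ((636148 - 1*18942/25) + 745591) = 130 - ((636148 - 18942/25) + 745591) = 130 - (15884758/25 + 745591) = 130 - 1*34524533/25 = 130 - 34524533/25 = -34521283/25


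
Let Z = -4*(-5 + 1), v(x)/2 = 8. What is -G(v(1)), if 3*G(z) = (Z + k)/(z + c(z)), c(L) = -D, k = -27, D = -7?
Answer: 11/69 ≈ 0.15942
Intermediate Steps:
v(x) = 16 (v(x) = 2*8 = 16)
c(L) = 7 (c(L) = -1*(-7) = 7)
Z = 16 (Z = -4*(-4) = 16)
G(z) = -11/(3*(7 + z)) (G(z) = ((16 - 27)/(z + 7))/3 = (-11/(7 + z))/3 = -11/(3*(7 + z)))
-G(v(1)) = -(-11)/(21 + 3*16) = -(-11)/(21 + 48) = -(-11)/69 = -1*(-11/69) = 11/69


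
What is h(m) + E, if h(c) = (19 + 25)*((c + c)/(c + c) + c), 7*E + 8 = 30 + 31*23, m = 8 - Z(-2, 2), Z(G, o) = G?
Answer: 589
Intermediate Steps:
m = 10 (m = 8 - 1*(-2) = 8 + 2 = 10)
E = 105 (E = -8/7 + (30 + 31*23)/7 = -8/7 + (30 + 713)/7 = -8/7 + (⅐)*743 = -8/7 + 743/7 = 105)
h(c) = 44 + 44*c (h(c) = 44*((2*c)/((2*c)) + c) = 44*((2*c)*(1/(2*c)) + c) = 44*(1 + c) = 44 + 44*c)
h(m) + E = (44 + 44*10) + 105 = (44 + 440) + 105 = 484 + 105 = 589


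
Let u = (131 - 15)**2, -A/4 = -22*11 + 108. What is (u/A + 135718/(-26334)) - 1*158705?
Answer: -12726382264/80199 ≈ -1.5869e+5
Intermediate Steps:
A = 536 (A = -4*(-22*11 + 108) = -4*(-242 + 108) = -4*(-134) = 536)
u = 13456 (u = 116**2 = 13456)
(u/A + 135718/(-26334)) - 1*158705 = (13456/536 + 135718/(-26334)) - 1*158705 = (13456*(1/536) + 135718*(-1/26334)) - 158705 = (1682/67 - 6169/1197) - 158705 = 1600031/80199 - 158705 = -12726382264/80199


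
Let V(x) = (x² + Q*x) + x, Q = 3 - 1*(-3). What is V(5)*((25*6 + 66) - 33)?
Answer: 10980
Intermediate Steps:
Q = 6 (Q = 3 + 3 = 6)
V(x) = x² + 7*x (V(x) = (x² + 6*x) + x = x² + 7*x)
V(5)*((25*6 + 66) - 33) = (5*(7 + 5))*((25*6 + 66) - 33) = (5*12)*((150 + 66) - 33) = 60*(216 - 33) = 60*183 = 10980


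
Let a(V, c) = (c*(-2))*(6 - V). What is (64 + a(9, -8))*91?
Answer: 1456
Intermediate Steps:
a(V, c) = -2*c*(6 - V) (a(V, c) = (-2*c)*(6 - V) = -2*c*(6 - V))
(64 + a(9, -8))*91 = (64 + 2*(-8)*(-6 + 9))*91 = (64 + 2*(-8)*3)*91 = (64 - 48)*91 = 16*91 = 1456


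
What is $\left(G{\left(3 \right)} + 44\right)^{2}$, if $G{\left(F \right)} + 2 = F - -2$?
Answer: $2209$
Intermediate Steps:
$G{\left(F \right)} = F$ ($G{\left(F \right)} = -2 + \left(F - -2\right) = -2 + \left(F + 2\right) = -2 + \left(2 + F\right) = F$)
$\left(G{\left(3 \right)} + 44\right)^{2} = \left(3 + 44\right)^{2} = 47^{2} = 2209$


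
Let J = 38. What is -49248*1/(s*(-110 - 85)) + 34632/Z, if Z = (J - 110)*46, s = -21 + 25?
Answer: 157519/2990 ≈ 52.682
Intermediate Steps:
s = 4
Z = -3312 (Z = (38 - 110)*46 = -72*46 = -3312)
-49248*1/(s*(-110 - 85)) + 34632/Z = -49248*1/(4*(-110 - 85)) + 34632/(-3312) = -49248/(4*(-195)) + 34632*(-1/3312) = -49248/(-780) - 481/46 = -49248*(-1/780) - 481/46 = 4104/65 - 481/46 = 157519/2990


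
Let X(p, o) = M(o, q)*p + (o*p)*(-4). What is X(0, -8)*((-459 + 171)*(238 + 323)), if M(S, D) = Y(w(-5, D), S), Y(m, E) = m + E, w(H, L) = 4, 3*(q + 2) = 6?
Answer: 0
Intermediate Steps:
q = 0 (q = -2 + (1/3)*6 = -2 + 2 = 0)
Y(m, E) = E + m
M(S, D) = 4 + S (M(S, D) = S + 4 = 4 + S)
X(p, o) = p*(4 + o) - 4*o*p (X(p, o) = (4 + o)*p + (o*p)*(-4) = p*(4 + o) - 4*o*p)
X(0, -8)*((-459 + 171)*(238 + 323)) = (0*(4 - 3*(-8)))*((-459 + 171)*(238 + 323)) = (0*(4 + 24))*(-288*561) = (0*28)*(-161568) = 0*(-161568) = 0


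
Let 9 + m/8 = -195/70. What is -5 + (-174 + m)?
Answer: -1913/7 ≈ -273.29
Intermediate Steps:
m = -660/7 (m = -72 + 8*(-195/70) = -72 + 8*(-195*1/70) = -72 + 8*(-39/14) = -72 - 156/7 = -660/7 ≈ -94.286)
-5 + (-174 + m) = -5 + (-174 - 660/7) = -5 - 1878/7 = -1913/7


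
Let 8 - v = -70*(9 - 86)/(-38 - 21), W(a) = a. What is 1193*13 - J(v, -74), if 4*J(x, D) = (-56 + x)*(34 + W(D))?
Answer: 940611/59 ≈ 15943.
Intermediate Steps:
v = 5862/59 (v = 8 - (-70)/((-38 - 21)/(9 - 86)) = 8 - (-70)/((-59/(-77))) = 8 - (-70)/((-59*(-1/77))) = 8 - (-70)/59/77 = 8 - (-70)*77/59 = 8 - 1*(-5390/59) = 8 + 5390/59 = 5862/59 ≈ 99.356)
J(x, D) = (-56 + x)*(34 + D)/4 (J(x, D) = ((-56 + x)*(34 + D))/4 = (-56 + x)*(34 + D)/4)
1193*13 - J(v, -74) = 1193*13 - (-476 - 14*(-74) + (17/2)*(5862/59) + (1/4)*(-74)*(5862/59)) = 15509 - (-476 + 1036 + 49827/59 - 108447/59) = 15509 - 1*(-25580/59) = 15509 + 25580/59 = 940611/59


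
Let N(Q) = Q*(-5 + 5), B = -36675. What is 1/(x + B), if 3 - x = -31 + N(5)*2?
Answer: -1/36641 ≈ -2.7292e-5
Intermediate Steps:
N(Q) = 0 (N(Q) = Q*0 = 0)
x = 34 (x = 3 - (-31 + 0*2) = 3 - (-31 + 0) = 3 - 1*(-31) = 3 + 31 = 34)
1/(x + B) = 1/(34 - 36675) = 1/(-36641) = -1/36641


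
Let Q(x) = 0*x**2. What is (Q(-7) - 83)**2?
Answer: 6889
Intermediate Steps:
Q(x) = 0
(Q(-7) - 83)**2 = (0 - 83)**2 = (-83)**2 = 6889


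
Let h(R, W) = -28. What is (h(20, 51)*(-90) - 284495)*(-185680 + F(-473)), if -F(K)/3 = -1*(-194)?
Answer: 52521227450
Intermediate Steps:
F(K) = -582 (F(K) = -(-3)*(-194) = -3*194 = -582)
(h(20, 51)*(-90) - 284495)*(-185680 + F(-473)) = (-28*(-90) - 284495)*(-185680 - 582) = (2520 - 284495)*(-186262) = -281975*(-186262) = 52521227450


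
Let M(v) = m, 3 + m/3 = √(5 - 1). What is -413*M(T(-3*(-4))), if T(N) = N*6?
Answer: 1239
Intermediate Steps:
T(N) = 6*N
m = -3 (m = -9 + 3*√(5 - 1) = -9 + 3*√4 = -9 + 3*2 = -9 + 6 = -3)
M(v) = -3
-413*M(T(-3*(-4))) = -413*(-3) = 1239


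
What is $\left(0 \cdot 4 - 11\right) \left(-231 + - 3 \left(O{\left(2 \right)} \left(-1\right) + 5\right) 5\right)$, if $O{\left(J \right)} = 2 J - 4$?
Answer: $3366$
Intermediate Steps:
$O{\left(J \right)} = -4 + 2 J$
$\left(0 \cdot 4 - 11\right) \left(-231 + - 3 \left(O{\left(2 \right)} \left(-1\right) + 5\right) 5\right) = \left(0 \cdot 4 - 11\right) \left(-231 + - 3 \left(\left(-4 + 2 \cdot 2\right) \left(-1\right) + 5\right) 5\right) = \left(0 - 11\right) \left(-231 + - 3 \left(\left(-4 + 4\right) \left(-1\right) + 5\right) 5\right) = - 11 \left(-231 + - 3 \left(0 \left(-1\right) + 5\right) 5\right) = - 11 \left(-231 + - 3 \left(0 + 5\right) 5\right) = - 11 \left(-231 + \left(-3\right) 5 \cdot 5\right) = - 11 \left(-231 - 75\right) = \left(-11\right) \left(-306\right) = 3366$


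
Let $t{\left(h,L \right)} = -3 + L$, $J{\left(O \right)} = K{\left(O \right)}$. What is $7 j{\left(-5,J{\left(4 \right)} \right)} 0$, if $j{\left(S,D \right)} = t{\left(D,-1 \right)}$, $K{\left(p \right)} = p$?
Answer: $0$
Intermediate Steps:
$J{\left(O \right)} = O$
$j{\left(S,D \right)} = -4$ ($j{\left(S,D \right)} = -3 - 1 = -4$)
$7 j{\left(-5,J{\left(4 \right)} \right)} 0 = 7 \left(-4\right) 0 = \left(-28\right) 0 = 0$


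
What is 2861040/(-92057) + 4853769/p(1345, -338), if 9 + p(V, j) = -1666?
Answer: -64516522119/22027925 ≈ -2928.9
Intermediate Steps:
p(V, j) = -1675 (p(V, j) = -9 - 1666 = -1675)
2861040/(-92057) + 4853769/p(1345, -338) = 2861040/(-92057) + 4853769/(-1675) = 2861040*(-1/92057) + 4853769*(-1/1675) = -408720/13151 - 4853769/1675 = -64516522119/22027925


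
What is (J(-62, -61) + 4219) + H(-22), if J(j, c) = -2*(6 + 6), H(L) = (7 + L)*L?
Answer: 4525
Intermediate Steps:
H(L) = L*(7 + L)
J(j, c) = -24 (J(j, c) = -2*12 = -24)
(J(-62, -61) + 4219) + H(-22) = (-24 + 4219) - 22*(7 - 22) = 4195 - 22*(-15) = 4195 + 330 = 4525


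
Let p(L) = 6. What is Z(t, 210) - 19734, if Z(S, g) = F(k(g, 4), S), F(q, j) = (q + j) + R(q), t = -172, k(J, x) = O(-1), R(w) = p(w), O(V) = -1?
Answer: -19901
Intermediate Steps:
R(w) = 6
k(J, x) = -1
F(q, j) = 6 + j + q (F(q, j) = (q + j) + 6 = (j + q) + 6 = 6 + j + q)
Z(S, g) = 5 + S (Z(S, g) = 6 + S - 1 = 5 + S)
Z(t, 210) - 19734 = (5 - 172) - 19734 = -167 - 19734 = -19901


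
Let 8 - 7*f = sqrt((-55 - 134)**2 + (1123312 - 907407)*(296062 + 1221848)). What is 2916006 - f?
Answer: 20412034/7 + sqrt(327724394271)/7 ≈ 2.9978e+6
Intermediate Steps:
f = 8/7 - sqrt(327724394271)/7 (f = 8/7 - sqrt((-55 - 134)**2 + (1123312 - 907407)*(296062 + 1221848))/7 = 8/7 - sqrt((-189)**2 + 215905*1517910)/7 = 8/7 - sqrt(35721 + 327724358550)/7 = 8/7 - sqrt(327724394271)/7 ≈ -81781.)
2916006 - f = 2916006 - (8/7 - sqrt(327724394271)/7) = 2916006 + (-8/7 + sqrt(327724394271)/7) = 20412034/7 + sqrt(327724394271)/7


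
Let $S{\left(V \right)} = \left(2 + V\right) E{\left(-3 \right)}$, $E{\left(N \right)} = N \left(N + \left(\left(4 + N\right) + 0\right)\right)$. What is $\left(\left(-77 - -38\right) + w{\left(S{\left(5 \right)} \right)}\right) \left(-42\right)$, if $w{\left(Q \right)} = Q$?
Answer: $-126$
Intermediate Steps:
$E{\left(N \right)} = N \left(4 + 2 N\right)$ ($E{\left(N \right)} = N \left(N + \left(4 + N\right)\right) = N \left(4 + 2 N\right)$)
$S{\left(V \right)} = 12 + 6 V$ ($S{\left(V \right)} = \left(2 + V\right) 2 \left(-3\right) \left(2 - 3\right) = \left(2 + V\right) 2 \left(-3\right) \left(-1\right) = \left(2 + V\right) 6 = 12 + 6 V$)
$\left(\left(-77 - -38\right) + w{\left(S{\left(5 \right)} \right)}\right) \left(-42\right) = \left(\left(-77 - -38\right) + \left(12 + 6 \cdot 5\right)\right) \left(-42\right) = \left(\left(-77 + 38\right) + \left(12 + 30\right)\right) \left(-42\right) = \left(-39 + 42\right) \left(-42\right) = 3 \left(-42\right) = -126$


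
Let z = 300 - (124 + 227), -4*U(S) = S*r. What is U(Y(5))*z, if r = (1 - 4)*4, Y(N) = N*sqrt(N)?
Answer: -765*sqrt(5) ≈ -1710.6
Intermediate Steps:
Y(N) = N**(3/2)
r = -12 (r = -3*4 = -12)
U(S) = 3*S (U(S) = -S*(-12)/4 = -(-3)*S = 3*S)
z = -51 (z = 300 - 1*351 = 300 - 351 = -51)
U(Y(5))*z = (3*5**(3/2))*(-51) = (3*(5*sqrt(5)))*(-51) = (15*sqrt(5))*(-51) = -765*sqrt(5)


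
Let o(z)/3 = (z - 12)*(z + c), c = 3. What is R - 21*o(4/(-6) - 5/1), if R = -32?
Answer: -3000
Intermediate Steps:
o(z) = 3*(-12 + z)*(3 + z) (o(z) = 3*((z - 12)*(z + 3)) = 3*((-12 + z)*(3 + z)) = 3*(-12 + z)*(3 + z))
R - 21*o(4/(-6) - 5/1) = -32 - 21*(-108 - 27*(4/(-6) - 5/1) + 3*(4/(-6) - 5/1)²) = -32 - 21*(-108 - 27*(4*(-⅙) - 5*1) + 3*(4*(-⅙) - 5*1)²) = -32 - 21*(-108 - 27*(-⅔ - 5) + 3*(-⅔ - 5)²) = -32 - 21*(-108 - 27*(-17/3) + 3*(-17/3)²) = -32 - 21*(-108 + 153 + 3*(289/9)) = -32 - 21*(-108 + 153 + 289/3) = -32 - 21*424/3 = -32 - 2968 = -3000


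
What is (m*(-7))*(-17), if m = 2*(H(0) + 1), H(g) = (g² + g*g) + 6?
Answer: 1666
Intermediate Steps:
H(g) = 6 + 2*g² (H(g) = (g² + g²) + 6 = 2*g² + 6 = 6 + 2*g²)
m = 14 (m = 2*((6 + 2*0²) + 1) = 2*((6 + 2*0) + 1) = 2*((6 + 0) + 1) = 2*(6 + 1) = 2*7 = 14)
(m*(-7))*(-17) = (14*(-7))*(-17) = -98*(-17) = 1666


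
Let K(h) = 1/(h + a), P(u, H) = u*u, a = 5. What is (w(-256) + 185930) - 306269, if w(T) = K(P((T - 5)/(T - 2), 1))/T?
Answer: -343102856953/2851136 ≈ -1.2034e+5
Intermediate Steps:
P(u, H) = u**2
K(h) = 1/(5 + h) (K(h) = 1/(h + 5) = 1/(5 + h))
w(T) = 1/(T*(5 + (-5 + T)**2/(-2 + T)**2)) (w(T) = 1/((5 + ((T - 5)/(T - 2))**2)*T) = 1/((5 + ((-5 + T)/(-2 + T))**2)*T) = 1/((5 + (-5 + T)**2/(-2 + T)**2)*T) = 1/(T*(5 + (-5 + T)**2/(-2 + T)**2)))
(w(-256) + 185930) - 306269 = ((-2 - 256)**2/((-256)*((-5 - 256)**2 + 5*(-2 - 256)**2)) + 185930) - 306269 = (-1/256*(-258)**2/((-261)**2 + 5*(-258)**2) + 185930) - 306269 = (-1/256*66564/(68121 + 5*66564) + 185930) - 306269 = (-1/256*66564/(68121 + 332820) + 185930) - 306269 = (-1/256*66564/400941 + 185930) - 306269 = (-1/256*66564*1/400941 + 185930) - 306269 = (-1849/2851136 + 185930) - 306269 = 530111714631/2851136 - 306269 = -343102856953/2851136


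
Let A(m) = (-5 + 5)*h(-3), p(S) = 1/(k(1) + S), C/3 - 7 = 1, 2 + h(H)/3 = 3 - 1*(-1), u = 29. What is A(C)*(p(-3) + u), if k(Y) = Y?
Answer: 0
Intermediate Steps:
h(H) = 6 (h(H) = -6 + 3*(3 - 1*(-1)) = -6 + 3*(3 + 1) = -6 + 3*4 = -6 + 12 = 6)
C = 24 (C = 21 + 3*1 = 21 + 3 = 24)
p(S) = 1/(1 + S)
A(m) = 0 (A(m) = (-5 + 5)*6 = 0*6 = 0)
A(C)*(p(-3) + u) = 0*(1/(1 - 3) + 29) = 0*(1/(-2) + 29) = 0*(-1/2 + 29) = 0*(57/2) = 0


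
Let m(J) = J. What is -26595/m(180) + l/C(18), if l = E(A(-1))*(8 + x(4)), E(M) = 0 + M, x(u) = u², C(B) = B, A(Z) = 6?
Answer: -559/4 ≈ -139.75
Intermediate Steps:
E(M) = M
l = 144 (l = 6*(8 + 4²) = 6*(8 + 16) = 6*24 = 144)
-26595/m(180) + l/C(18) = -26595/180 + 144/18 = -26595*1/180 + 144*(1/18) = -591/4 + 8 = -559/4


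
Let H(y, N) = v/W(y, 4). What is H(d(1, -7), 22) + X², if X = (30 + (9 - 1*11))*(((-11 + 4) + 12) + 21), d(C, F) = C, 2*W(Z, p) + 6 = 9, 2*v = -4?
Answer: 1589948/3 ≈ 5.2998e+5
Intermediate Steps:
v = -2 (v = (½)*(-4) = -2)
W(Z, p) = 3/2 (W(Z, p) = -3 + (½)*9 = -3 + 9/2 = 3/2)
H(y, N) = -4/3 (H(y, N) = -2/3/2 = -2*⅔ = -4/3)
X = 728 (X = (30 + (9 - 11))*((-7 + 12) + 21) = (30 - 2)*(5 + 21) = 28*26 = 728)
H(d(1, -7), 22) + X² = -4/3 + 728² = -4/3 + 529984 = 1589948/3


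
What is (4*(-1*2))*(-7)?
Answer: 56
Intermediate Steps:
(4*(-1*2))*(-7) = (4*(-2))*(-7) = -8*(-7) = 56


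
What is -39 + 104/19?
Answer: -637/19 ≈ -33.526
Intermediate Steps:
-39 + 104/19 = -637/19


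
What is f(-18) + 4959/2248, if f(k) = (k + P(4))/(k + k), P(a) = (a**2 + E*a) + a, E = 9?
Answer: 23275/20232 ≈ 1.1504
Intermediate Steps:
P(a) = a**2 + 10*a (P(a) = (a**2 + 9*a) + a = a**2 + 10*a)
f(k) = (56 + k)/(2*k) (f(k) = (k + 4*(10 + 4))/(k + k) = (k + 4*14)/((2*k)) = (k + 56)*(1/(2*k)) = (56 + k)*(1/(2*k)) = (56 + k)/(2*k))
f(-18) + 4959/2248 = (1/2)*(56 - 18)/(-18) + 4959/2248 = (1/2)*(-1/18)*38 + 4959*(1/2248) = -19/18 + 4959/2248 = 23275/20232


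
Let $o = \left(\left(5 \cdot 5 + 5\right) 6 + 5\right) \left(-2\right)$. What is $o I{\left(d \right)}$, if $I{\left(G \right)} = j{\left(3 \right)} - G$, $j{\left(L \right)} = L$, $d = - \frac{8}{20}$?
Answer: $-1258$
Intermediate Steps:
$d = - \frac{2}{5}$ ($d = \left(-8\right) \frac{1}{20} = - \frac{2}{5} \approx -0.4$)
$o = -370$ ($o = \left(\left(25 + 5\right) 6 + 5\right) \left(-2\right) = \left(30 \cdot 6 + 5\right) \left(-2\right) = \left(180 + 5\right) \left(-2\right) = 185 \left(-2\right) = -370$)
$I{\left(G \right)} = 3 - G$
$o I{\left(d \right)} = - 370 \left(3 - - \frac{2}{5}\right) = - 370 \left(3 + \frac{2}{5}\right) = \left(-370\right) \frac{17}{5} = -1258$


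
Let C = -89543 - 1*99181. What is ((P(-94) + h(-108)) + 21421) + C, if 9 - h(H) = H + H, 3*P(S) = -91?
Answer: -501325/3 ≈ -1.6711e+5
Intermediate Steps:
P(S) = -91/3 (P(S) = (⅓)*(-91) = -91/3)
h(H) = 9 - 2*H (h(H) = 9 - (H + H) = 9 - 2*H)
C = -188724 (C = -89543 - 99181 = -188724)
((P(-94) + h(-108)) + 21421) + C = ((-91/3 + (9 - 2*(-108))) + 21421) - 188724 = ((-91/3 + (9 + 216)) + 21421) - 188724 = ((-91/3 + 225) + 21421) - 188724 = (584/3 + 21421) - 188724 = 64847/3 - 188724 = -501325/3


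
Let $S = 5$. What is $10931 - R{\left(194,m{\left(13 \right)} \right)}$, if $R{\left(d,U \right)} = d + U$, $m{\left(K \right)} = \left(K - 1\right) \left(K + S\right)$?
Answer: $10521$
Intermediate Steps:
$m{\left(K \right)} = \left(-1 + K\right) \left(5 + K\right)$ ($m{\left(K \right)} = \left(K - 1\right) \left(K + 5\right) = \left(-1 + K\right) \left(5 + K\right)$)
$R{\left(d,U \right)} = U + d$
$10931 - R{\left(194,m{\left(13 \right)} \right)} = 10931 - \left(\left(-5 + 13^{2} + 4 \cdot 13\right) + 194\right) = 10931 - \left(\left(-5 + 169 + 52\right) + 194\right) = 10931 - \left(216 + 194\right) = 10931 - 410 = 10521$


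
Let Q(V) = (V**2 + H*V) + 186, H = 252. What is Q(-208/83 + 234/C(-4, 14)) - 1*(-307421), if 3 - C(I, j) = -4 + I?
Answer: 260647355523/833569 ≈ 3.1269e+5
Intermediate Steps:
C(I, j) = 7 - I (C(I, j) = 3 - (-4 + I) = 3 + (4 - I) = 7 - I)
Q(V) = 186 + V**2 + 252*V (Q(V) = (V**2 + 252*V) + 186 = 186 + V**2 + 252*V)
Q(-208/83 + 234/C(-4, 14)) - 1*(-307421) = (186 + (-208/83 + 234/(7 - 1*(-4)))**2 + 252*(-208/83 + 234/(7 - 1*(-4)))) - 1*(-307421) = (186 + (-208*1/83 + 234/(7 + 4))**2 + 252*(-208*1/83 + 234/(7 + 4))) + 307421 = (186 + (-208/83 + 234/11)**2 + 252*(-208/83 + 234/11)) + 307421 = (186 + (17134/913)**2 + 252*(17134/913)) + 307421 = (186 + 293573956/833569 + 4317768/913) + 307421 = 4390739974/833569 + 307421 = 260647355523/833569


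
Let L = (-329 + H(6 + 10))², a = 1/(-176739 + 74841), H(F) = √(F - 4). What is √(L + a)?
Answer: √(13876701354794 - 168694992144*√3)/11322 ≈ 325.54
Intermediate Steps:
H(F) = √(-4 + F)
a = -1/101898 (a = 1/(-101898) = -1/101898 ≈ -9.8137e-6)
L = (-329 + 2*√3)² (L = (-329 + √(-4 + (6 + 10)))² = (-329 + √(-4 + 16))² = (-329 + √12)² = (-329 + 2*√3)² ≈ 1.0597e+5)
√(L + a) = √((108253 - 1316*√3) - 1/101898) = √(11030764193/101898 - 1316*√3)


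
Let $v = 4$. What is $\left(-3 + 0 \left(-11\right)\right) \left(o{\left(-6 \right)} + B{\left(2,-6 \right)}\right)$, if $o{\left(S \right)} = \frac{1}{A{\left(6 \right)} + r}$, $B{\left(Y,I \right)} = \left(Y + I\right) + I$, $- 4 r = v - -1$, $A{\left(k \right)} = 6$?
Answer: $\frac{558}{19} \approx 29.368$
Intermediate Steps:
$r = - \frac{5}{4}$ ($r = - \frac{4 - -1}{4} = - \frac{4 + 1}{4} = \left(- \frac{1}{4}\right) 5 = - \frac{5}{4} \approx -1.25$)
$B{\left(Y,I \right)} = Y + 2 I$ ($B{\left(Y,I \right)} = \left(I + Y\right) + I = Y + 2 I$)
$o{\left(S \right)} = \frac{4}{19}$ ($o{\left(S \right)} = \frac{1}{6 - \frac{5}{4}} = \frac{1}{\frac{19}{4}} = \frac{4}{19}$)
$\left(-3 + 0 \left(-11\right)\right) \left(o{\left(-6 \right)} + B{\left(2,-6 \right)}\right) = \left(-3 + 0 \left(-11\right)\right) \left(\frac{4}{19} + \left(2 + 2 \left(-6\right)\right)\right) = \left(-3 + 0\right) \left(\frac{4}{19} + \left(2 - 12\right)\right) = - 3 \left(\frac{4}{19} - 10\right) = \left(-3\right) \left(- \frac{186}{19}\right) = \frac{558}{19}$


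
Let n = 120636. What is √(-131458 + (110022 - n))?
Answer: 2*I*√35518 ≈ 376.92*I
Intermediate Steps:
√(-131458 + (110022 - n)) = √(-131458 + (110022 - 1*120636)) = √(-131458 + (110022 - 120636)) = √(-131458 - 10614) = √(-142072) = 2*I*√35518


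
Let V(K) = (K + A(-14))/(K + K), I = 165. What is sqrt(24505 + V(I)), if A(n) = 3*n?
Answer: sqrt(296515010)/110 ≈ 156.54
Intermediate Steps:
V(K) = (-42 + K)/(2*K) (V(K) = (K + 3*(-14))/(K + K) = (K - 42)/((2*K)) = (-42 + K)*(1/(2*K)) = (-42 + K)/(2*K))
sqrt(24505 + V(I)) = sqrt(24505 + (1/2)*(-42 + 165)/165) = sqrt(24505 + (1/2)*(1/165)*123) = sqrt(24505 + 41/110) = sqrt(2695591/110) = sqrt(296515010)/110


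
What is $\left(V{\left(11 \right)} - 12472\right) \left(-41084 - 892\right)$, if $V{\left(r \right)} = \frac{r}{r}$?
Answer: $523482696$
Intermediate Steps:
$V{\left(r \right)} = 1$
$\left(V{\left(11 \right)} - 12472\right) \left(-41084 - 892\right) = \left(1 - 12472\right) \left(-41084 - 892\right) = \left(-12471\right) \left(-41976\right) = 523482696$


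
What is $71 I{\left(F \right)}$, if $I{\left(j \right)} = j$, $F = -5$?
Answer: $-355$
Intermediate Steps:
$71 I{\left(F \right)} = 71 \left(-5\right) = -355$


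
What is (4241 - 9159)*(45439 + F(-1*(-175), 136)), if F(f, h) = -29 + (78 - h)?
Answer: -223041136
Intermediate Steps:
F(f, h) = 49 - h
(4241 - 9159)*(45439 + F(-1*(-175), 136)) = (4241 - 9159)*(45439 + (49 - 1*136)) = -4918*(45439 + (49 - 136)) = -4918*(45439 - 87) = -4918*45352 = -223041136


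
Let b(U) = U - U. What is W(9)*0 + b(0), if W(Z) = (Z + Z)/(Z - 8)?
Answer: 0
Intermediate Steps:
W(Z) = 2*Z/(-8 + Z) (W(Z) = (2*Z)/(-8 + Z) = 2*Z/(-8 + Z))
b(U) = 0
W(9)*0 + b(0) = (2*9/(-8 + 9))*0 + 0 = (2*9/1)*0 + 0 = (2*9*1)*0 + 0 = 18*0 + 0 = 0 + 0 = 0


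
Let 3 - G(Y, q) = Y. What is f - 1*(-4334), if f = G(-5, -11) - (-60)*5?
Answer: 4642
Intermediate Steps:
G(Y, q) = 3 - Y
f = 308 (f = (3 - 1*(-5)) - (-60)*5 = (3 + 5) - 1*(-300) = 8 + 300 = 308)
f - 1*(-4334) = 308 - 1*(-4334) = 308 + 4334 = 4642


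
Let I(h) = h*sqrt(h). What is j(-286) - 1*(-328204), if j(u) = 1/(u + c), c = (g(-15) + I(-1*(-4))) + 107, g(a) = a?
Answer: 61045943/186 ≈ 3.2820e+5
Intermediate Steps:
I(h) = h**(3/2)
c = 100 (c = (-15 + (-1*(-4))**(3/2)) + 107 = (-15 + 4**(3/2)) + 107 = (-15 + 8) + 107 = -7 + 107 = 100)
j(u) = 1/(100 + u) (j(u) = 1/(u + 100) = 1/(100 + u))
j(-286) - 1*(-328204) = 1/(100 - 286) - 1*(-328204) = 1/(-186) + 328204 = -1/186 + 328204 = 61045943/186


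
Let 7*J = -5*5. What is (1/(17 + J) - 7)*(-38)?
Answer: 12369/47 ≈ 263.17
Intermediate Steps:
J = -25/7 (J = (-5*5)/7 = (⅐)*(-25) = -25/7 ≈ -3.5714)
(1/(17 + J) - 7)*(-38) = (1/(17 - 25/7) - 7)*(-38) = (1/(94/7) - 7)*(-38) = (7/94 - 7)*(-38) = -651/94*(-38) = 12369/47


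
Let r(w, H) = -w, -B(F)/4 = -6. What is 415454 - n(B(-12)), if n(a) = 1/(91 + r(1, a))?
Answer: 37390859/90 ≈ 4.1545e+5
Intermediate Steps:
B(F) = 24 (B(F) = -4*(-6) = 24)
n(a) = 1/90 (n(a) = 1/(91 - 1*1) = 1/(91 - 1) = 1/90)
415454 - n(B(-12)) = 415454 - 1*1/90 = 415454 - 1/90 = 37390859/90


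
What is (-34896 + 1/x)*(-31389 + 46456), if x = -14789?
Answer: -7775731330315/14789 ≈ -5.2578e+8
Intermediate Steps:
(-34896 + 1/x)*(-31389 + 46456) = (-34896 + 1/(-14789))*(-31389 + 46456) = (-34896 - 1/14789)*15067 = -516076945/14789*15067 = -7775731330315/14789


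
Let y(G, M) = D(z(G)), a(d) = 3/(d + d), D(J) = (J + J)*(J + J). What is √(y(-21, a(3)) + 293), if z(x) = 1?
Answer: 3*√33 ≈ 17.234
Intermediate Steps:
D(J) = 4*J² (D(J) = (2*J)*(2*J) = 4*J²)
a(d) = 3/(2*d)
y(G, M) = 4 (y(G, M) = 4*1² = 4*1 = 4)
√(y(-21, a(3)) + 293) = √(4 + 293) = √297 = 3*√33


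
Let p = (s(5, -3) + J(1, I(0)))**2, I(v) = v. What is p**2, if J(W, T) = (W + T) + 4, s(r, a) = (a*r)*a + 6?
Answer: 9834496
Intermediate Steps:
s(r, a) = 6 + r*a**2 (s(r, a) = r*a**2 + 6 = 6 + r*a**2)
J(W, T) = 4 + T + W (J(W, T) = (T + W) + 4 = 4 + T + W)
p = 3136 (p = ((6 + 5*(-3)**2) + (4 + 0 + 1))**2 = ((6 + 5*9) + 5)**2 = ((6 + 45) + 5)**2 = (51 + 5)**2 = 56**2 = 3136)
p**2 = 3136**2 = 9834496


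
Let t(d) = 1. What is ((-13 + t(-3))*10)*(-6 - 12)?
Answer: 2160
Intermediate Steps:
((-13 + t(-3))*10)*(-6 - 12) = ((-13 + 1)*10)*(-6 - 12) = -12*10*(-18) = -120*(-18) = 2160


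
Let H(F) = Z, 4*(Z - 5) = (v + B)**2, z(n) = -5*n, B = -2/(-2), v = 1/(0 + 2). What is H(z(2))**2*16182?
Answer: 64088811/128 ≈ 5.0069e+5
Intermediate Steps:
v = 1/2 ≈ 0.50000
B = 1 (B = -2*(-1/2) = 1)
Z = 89/16 (Z = 5 + (1/2 + 1)**2/4 = 5 + (3/2)**2/4 = 5 + (1/4)*(9/4) = 5 + 9/16 = 89/16 ≈ 5.5625)
H(F) = 89/16
H(z(2))**2*16182 = (89/16)**2*16182 = (7921/256)*16182 = 64088811/128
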